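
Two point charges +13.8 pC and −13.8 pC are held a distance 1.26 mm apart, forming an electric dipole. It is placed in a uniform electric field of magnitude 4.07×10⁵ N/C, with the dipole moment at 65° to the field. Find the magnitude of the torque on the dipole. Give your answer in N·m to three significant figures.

Dipole moment p = qd = (1.38×10⁻¹¹ C)(0.00126 m) = 1.739×10⁻¹⁴ C·m.
Torque on an electric dipole: τ = pE sinθ.
τ = (1.739×10⁻¹⁴)(4.07×10⁵)·sin65° = 6.415×10⁻⁹ N·m.

τ ≈ 6.41×10⁻⁹ N·m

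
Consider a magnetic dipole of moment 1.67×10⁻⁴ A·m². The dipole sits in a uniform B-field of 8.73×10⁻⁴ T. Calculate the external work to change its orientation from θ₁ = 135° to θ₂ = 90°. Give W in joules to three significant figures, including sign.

W_ext = ΔU = −mB cosθ₂ + mB cosθ₁ = mB(cosθ₁ − cosθ₂).
W = (1.67×10⁻⁴)(8.73×10⁻⁴)·(cos135° − cos90°) = (1.458×10⁻⁷)·(-0.7071) = -1.031×10⁻⁷ J.

W ≈ -1.03×10⁻⁷ J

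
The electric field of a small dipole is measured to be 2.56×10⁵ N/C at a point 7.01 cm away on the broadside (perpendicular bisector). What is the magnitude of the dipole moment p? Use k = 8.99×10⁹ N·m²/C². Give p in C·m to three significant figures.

In the equatorial plane E = kp/r³, so p = Er³/(k).
p = (2.56×10⁵)·(0.0701)³ / (8.99×10⁹) = 9.809×10⁻⁹ C·m.

p ≈ 9.81×10⁻⁹ C·m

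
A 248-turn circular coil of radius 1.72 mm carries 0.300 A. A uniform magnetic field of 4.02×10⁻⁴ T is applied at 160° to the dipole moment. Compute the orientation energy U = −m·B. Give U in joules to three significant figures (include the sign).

m = NIA = NIπa² = 248·(0.300)·π·(0.00172)² = 6.915×10⁻⁴ A·m².
U = −m·B = −mB cosθ.
U = −(6.915×10⁻⁴)(4.02×10⁻⁴)·cos160° = 2.612×10⁻⁷ J.

U ≈ 2.61×10⁻⁷ J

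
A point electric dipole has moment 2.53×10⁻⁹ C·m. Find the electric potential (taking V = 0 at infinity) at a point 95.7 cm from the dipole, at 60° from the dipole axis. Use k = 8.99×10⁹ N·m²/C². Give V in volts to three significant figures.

V ≈ 12.4 V

The dipole potential is V = kp cosθ / r².
V = (8.99×10⁹)(2.53×10⁻⁹)·cos60° / (0.957)² = 12.42 V.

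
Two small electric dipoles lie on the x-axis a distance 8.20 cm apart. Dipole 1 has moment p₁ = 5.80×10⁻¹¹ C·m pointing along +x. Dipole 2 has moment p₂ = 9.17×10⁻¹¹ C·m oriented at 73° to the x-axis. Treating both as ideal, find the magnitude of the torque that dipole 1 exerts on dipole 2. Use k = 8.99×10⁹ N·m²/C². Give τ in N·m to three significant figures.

The second dipole sits on the axis of the first, so the field there is axial: E₁ = 2kp₁/r³ along +x.
E₁ = 2(8.99×10⁹)(5.80×10⁻¹¹)/(0.0820)³ = 1891 N/C.
Torque on the second dipole: τ = p₂ E₁ sinθ.
τ = (9.17×10⁻¹¹)(1891)·sin73° = 1.659×10⁻⁷ N·m.

τ ≈ 1.66×10⁻⁷ N·m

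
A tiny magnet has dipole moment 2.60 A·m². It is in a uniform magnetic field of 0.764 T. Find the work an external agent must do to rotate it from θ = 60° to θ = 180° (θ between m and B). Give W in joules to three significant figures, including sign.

W ≈ 2.98 J

W_ext = ΔU = −mB cosθ₂ + mB cosθ₁ = mB(cosθ₁ − cosθ₂).
W = (2.60)(0.764)·(cos60° − cos180°) = (1.986)·(+1.5000) = 2.980 J.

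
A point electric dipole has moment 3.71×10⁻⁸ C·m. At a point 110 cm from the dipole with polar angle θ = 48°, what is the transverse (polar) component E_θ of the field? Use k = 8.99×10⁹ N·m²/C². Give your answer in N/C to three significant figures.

E_θ ≈ 186 N/C

For a dipole, E_θ = (kp sinθ)/r³.
kp/r³ = (8.99×10⁹)(3.71×10⁻⁸)/(1.10)³ = 250.6 N/C.
E_θ = 250.6·sin48° = 186.2 N/C.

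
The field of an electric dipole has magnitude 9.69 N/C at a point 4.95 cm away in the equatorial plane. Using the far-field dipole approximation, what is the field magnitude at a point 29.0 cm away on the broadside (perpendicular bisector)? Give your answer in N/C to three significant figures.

E ≈ 0.0482 N/C

Dipole fields scale as 1/r³ in the far field; the geometry is the same at both points.
E₂ = E₁ · (r₁/r₂)³ = 9.69 · (4.95/29.0)³.
(r₁/r₂)³ = (0.1707)³ = 0.004973.
E₂ ≈ 0.04819 N/C.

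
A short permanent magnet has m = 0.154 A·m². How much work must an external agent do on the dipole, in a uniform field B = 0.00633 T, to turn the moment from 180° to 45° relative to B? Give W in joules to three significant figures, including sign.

W_ext = ΔU = −mB cosθ₂ + mB cosθ₁ = mB(cosθ₁ − cosθ₂).
W = (0.154)(0.00633)·(cos180° − cos45°) = (9.748×10⁻⁴)·(-1.7071) = -0.001664 J.

W ≈ -0.00166 J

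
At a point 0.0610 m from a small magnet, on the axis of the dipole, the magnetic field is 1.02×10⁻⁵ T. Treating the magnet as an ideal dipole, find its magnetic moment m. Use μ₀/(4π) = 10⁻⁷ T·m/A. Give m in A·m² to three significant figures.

On axis B = (μ₀/4π)·2m/r³, so m = Br³·4π/(μ₀·2).
m = (1.02×10⁻⁵)·(0.0610)³ / (2·10⁻⁷) = 0.01158 A·m².

m ≈ 0.0116 A·m²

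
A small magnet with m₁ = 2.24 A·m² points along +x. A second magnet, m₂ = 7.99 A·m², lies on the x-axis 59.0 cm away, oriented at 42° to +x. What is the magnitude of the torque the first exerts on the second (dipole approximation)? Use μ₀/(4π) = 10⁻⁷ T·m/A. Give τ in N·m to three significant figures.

Dipole B is on the axis of dipole A, so B₁ there is axial: B₁ = (μ₀/4π)·2m₁/r³ along +x.
B₁ = 2(10⁻⁷)(2.24)/(0.590)³ = 2.181×10⁻⁶ T.
τ = m₂ B₁ sinθ.
τ = (7.99)(2.181×10⁻⁶)·sin42° = 1.166×10⁻⁵ N·m.

τ ≈ 1.17×10⁻⁵ N·m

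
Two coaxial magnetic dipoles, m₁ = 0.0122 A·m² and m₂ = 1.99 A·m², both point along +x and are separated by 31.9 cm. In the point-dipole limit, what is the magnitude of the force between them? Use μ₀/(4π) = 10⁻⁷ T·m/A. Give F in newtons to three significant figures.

F ≈ 1.41×10⁻⁶ N

On-axis B of dipole 1: B = (μ₀/4π)·2m₁/r³. Force on dipole 2: F = m₂·dB/dr.
dB/dr = −(μ₀/4π)·6m₁/r⁴, so |F| = (μ₀/4π)·6m₁m₂/r⁴.
F = 6(10⁻⁷)(0.0122)(1.99)/(0.319)⁴ = 1.407×10⁻⁶ N.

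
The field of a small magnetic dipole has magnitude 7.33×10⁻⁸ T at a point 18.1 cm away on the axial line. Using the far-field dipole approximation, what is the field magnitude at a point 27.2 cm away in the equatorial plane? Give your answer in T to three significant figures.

Dipole fields scale as 1/r³ in the far field.
The axial field is twice the equatorial field at the same r, so the geometry factor is 1/2.
B₂ = B₁ · (1/2) · (r₁/r₂)³ = 7.33×10⁻⁸ · 0.5 · (18.1/27.2)³.
(r₁/r₂)³ = (0.6654)³ = 0.2947.
B₂ ≈ 1.080×10⁻⁸ T.

B ≈ 1.08×10⁻⁸ T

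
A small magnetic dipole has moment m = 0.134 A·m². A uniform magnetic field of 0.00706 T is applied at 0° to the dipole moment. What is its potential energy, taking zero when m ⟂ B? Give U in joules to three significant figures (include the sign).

U ≈ -9.46×10⁻⁴ J

U = −m·B = −mB cosθ.
U = −(0.134)(0.00706)·cos0° = -9.460×10⁻⁴ J.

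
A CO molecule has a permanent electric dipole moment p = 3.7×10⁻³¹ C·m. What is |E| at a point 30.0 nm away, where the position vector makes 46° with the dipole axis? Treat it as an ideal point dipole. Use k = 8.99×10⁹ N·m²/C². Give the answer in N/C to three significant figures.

E ≈ 193 N/C

At angle θ the dipole field magnitude is E = (kp/r³)·√(1 + 3cos²θ).
kp/r³ = (8.99×10⁹)(3.70×10⁻³¹) / (3.00×10⁻⁸)³ = 123.2 N/C.
√(1 + 3cos²46°) = √(1 + 3·0.4826) = √2.4477 ≈ 1.5645.
E ≈ 123.2 × 1.564 = 192.7 N/C.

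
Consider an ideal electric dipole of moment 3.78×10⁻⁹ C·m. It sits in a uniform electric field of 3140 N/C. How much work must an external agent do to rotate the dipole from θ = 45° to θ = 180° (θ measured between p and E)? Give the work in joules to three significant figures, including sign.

W_ext = ΔU = U(θ₂) − U(θ₁) = −pE cosθ₂ − (−pE cosθ₁) = pE(cosθ₁ − cosθ₂).
W = (3.78×10⁻⁹)(3140)·(cos45° − cos180°) = (1.187×10⁻⁵)·(+1.7071) = 2.026×10⁻⁵ J.

W ≈ 2.03×10⁻⁵ J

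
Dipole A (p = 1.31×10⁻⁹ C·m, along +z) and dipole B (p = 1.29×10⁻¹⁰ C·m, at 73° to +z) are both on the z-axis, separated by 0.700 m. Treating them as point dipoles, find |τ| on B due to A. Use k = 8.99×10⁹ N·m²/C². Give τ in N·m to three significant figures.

τ ≈ 8.47×10⁻⁹ N·m

The second dipole sits on the axis of the first, so the field there is axial: E₁ = 2kp₁/r³ along +z.
E₁ = 2(8.99×10⁹)(1.31×10⁻⁹)/(0.700)³ = 68.67 N/C.
Torque on the second dipole: τ = p₂ E₁ sinθ.
τ = (1.29×10⁻¹⁰)(68.67)·sin73° = 8.471×10⁻⁹ N·m.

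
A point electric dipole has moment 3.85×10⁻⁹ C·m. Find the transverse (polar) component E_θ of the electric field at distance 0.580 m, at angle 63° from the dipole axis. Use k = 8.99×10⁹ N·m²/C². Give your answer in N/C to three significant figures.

For a dipole, E_θ = (kp sinθ)/r³.
kp/r³ = (8.99×10⁹)(3.85×10⁻⁹)/(0.580)³ = 177.4 N/C.
E_θ = 177.4·sin63° = 158.1 N/C.

E_θ ≈ 158 N/C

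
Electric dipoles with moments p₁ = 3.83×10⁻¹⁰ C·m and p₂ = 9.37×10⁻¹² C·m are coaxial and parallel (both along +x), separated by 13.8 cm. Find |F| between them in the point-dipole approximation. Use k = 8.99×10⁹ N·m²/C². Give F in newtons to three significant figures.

On-axis field of dipole 1 at distance r: E = 2kp₁/r³. Force on dipole 2 is F = p₂·dE/dr (gradient along axis).
dE/dr = −6kp₁/r⁴, so |F| = 6kp₁p₂/r⁴ (attractive for aligned moments).
F = 6(8.99×10⁹)(3.83×10⁻¹⁰)(9.37×10⁻¹²)/(0.138)⁴ = 5.337×10⁻⁷ N.

F ≈ 5.34×10⁻⁷ N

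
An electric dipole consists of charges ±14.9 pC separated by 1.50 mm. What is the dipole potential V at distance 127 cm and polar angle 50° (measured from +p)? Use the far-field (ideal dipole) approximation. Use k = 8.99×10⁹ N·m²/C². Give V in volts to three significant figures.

Dipole moment p = qd = (1.49×10⁻¹¹ C)(0.00150 m) = 2.235×10⁻¹⁴ C·m.
The dipole potential is V = kp cosθ / r².
V = (8.99×10⁹)(2.235×10⁻¹⁴)·cos50° / (1.27)² = 8.008×10⁻⁵ V.

V ≈ 8.01×10⁻⁵ V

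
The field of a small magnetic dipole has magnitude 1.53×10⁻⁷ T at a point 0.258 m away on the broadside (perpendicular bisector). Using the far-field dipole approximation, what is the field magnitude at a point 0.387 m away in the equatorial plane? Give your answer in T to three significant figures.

B ≈ 4.53×10⁻⁸ T

Dipole fields scale as 1/r³ in the far field; the geometry is the same at both points.
B₂ = B₁ · (r₁/r₂)³ = 1.53×10⁻⁷ · (0.258/0.387)³.
(r₁/r₂)³ = (0.6667)³ = 0.2963.
B₂ ≈ 4.533×10⁻⁸ T.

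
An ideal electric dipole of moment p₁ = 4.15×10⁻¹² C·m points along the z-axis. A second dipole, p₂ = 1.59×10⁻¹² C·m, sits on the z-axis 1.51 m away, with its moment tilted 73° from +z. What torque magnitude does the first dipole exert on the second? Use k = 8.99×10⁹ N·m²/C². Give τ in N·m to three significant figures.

The second dipole sits on the axis of the first, so the field there is axial: E₁ = 2kp₁/r³ along +z.
E₁ = 2(8.99×10⁹)(4.15×10⁻¹²)/(1.51)³ = 0.02167 N/C.
Torque on the second dipole: τ = p₂ E₁ sinθ.
τ = (1.59×10⁻¹²)(0.02167)·sin73° = 3.295×10⁻¹⁴ N·m.

τ ≈ 3.30×10⁻¹⁴ N·m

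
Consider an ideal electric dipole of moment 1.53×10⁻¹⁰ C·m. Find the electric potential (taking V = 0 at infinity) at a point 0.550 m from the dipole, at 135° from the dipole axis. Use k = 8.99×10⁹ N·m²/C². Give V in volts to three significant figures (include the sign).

V ≈ -3.22 V

The dipole potential is V = kp cosθ / r².
V = (8.99×10⁹)(1.53×10⁻¹⁰)·cos135° / (0.550)² = -3.215 V.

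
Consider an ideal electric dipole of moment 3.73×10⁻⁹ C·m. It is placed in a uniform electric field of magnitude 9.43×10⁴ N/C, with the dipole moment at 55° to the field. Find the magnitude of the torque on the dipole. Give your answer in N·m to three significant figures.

Torque on an electric dipole: τ = pE sinθ.
τ = (3.73×10⁻⁹)(9.43×10⁴)·sin55° = 2.881×10⁻⁴ N·m.

τ ≈ 2.88×10⁻⁴ N·m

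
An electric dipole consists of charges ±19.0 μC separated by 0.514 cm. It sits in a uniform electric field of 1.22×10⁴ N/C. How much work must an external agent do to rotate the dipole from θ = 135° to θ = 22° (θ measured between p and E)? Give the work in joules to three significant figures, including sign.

Dipole moment p = qd = (1.90×10⁻⁵ C)(0.00514 m) = 9.766×10⁻⁸ C·m.
W_ext = ΔU = U(θ₂) − U(θ₁) = −pE cosθ₂ − (−pE cosθ₁) = pE(cosθ₁ − cosθ₂).
W = (9.766×10⁻⁸)(1.22×10⁴)·(cos135° − cos22°) = (0.001191)·(-1.6343) = -0.001947 J.

W ≈ -0.00195 J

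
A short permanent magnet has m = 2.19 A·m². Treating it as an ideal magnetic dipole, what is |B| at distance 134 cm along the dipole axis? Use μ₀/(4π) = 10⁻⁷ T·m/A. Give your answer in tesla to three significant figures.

B ≈ 1.82×10⁻⁷ T

On axis B = (μ₀/4π)·2m/r³.
B = 2·(10⁻⁷)·(2.19) / (1.34)³ = 1.820×10⁻⁷ T.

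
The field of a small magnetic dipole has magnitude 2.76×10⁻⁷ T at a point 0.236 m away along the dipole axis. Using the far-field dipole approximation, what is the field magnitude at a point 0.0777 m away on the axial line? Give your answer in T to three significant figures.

Dipole fields scale as 1/r³ in the far field; the geometry is the same at both points.
B₂ = B₁ · (r₁/r₂)³ = 2.76×10⁻⁷ · (0.236/0.0777)³.
(r₁/r₂)³ = (3.037)³ = 28.02.
B₂ ≈ 7.734×10⁻⁶ T.

B ≈ 7.73×10⁻⁶ T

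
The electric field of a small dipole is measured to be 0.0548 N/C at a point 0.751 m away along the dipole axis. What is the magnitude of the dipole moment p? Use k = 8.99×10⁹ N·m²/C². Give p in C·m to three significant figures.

On axis E = 2kp/r³, so p = Er³/(2k).
p = (0.0548)·(0.751)³ / (2·8.99×10⁹) = 1.291×10⁻¹² C·m.

p ≈ 1.29×10⁻¹² C·m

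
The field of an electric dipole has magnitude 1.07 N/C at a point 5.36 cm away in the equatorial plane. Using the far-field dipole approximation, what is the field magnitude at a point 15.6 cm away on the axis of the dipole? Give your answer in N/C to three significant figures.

E ≈ 0.0868 N/C

Dipole fields scale as 1/r³ in the far field.
The axial field is twice the equatorial field at the same r, so the geometry factor is 2/1.
E₂ = E₁ · (2/1) · (r₁/r₂)³ = 1.07 · 2 · (5.36/15.6)³.
(r₁/r₂)³ = (0.3436)³ = 0.04056.
E₂ ≈ 0.08680 N/C.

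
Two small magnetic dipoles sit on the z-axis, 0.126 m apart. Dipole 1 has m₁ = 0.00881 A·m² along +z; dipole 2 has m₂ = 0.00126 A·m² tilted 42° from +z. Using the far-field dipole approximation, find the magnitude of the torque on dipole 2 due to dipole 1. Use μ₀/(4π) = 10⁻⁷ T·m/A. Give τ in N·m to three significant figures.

τ ≈ 7.43×10⁻¹⁰ N·m

Dipole B is on the axis of dipole A, so B₁ there is axial: B₁ = (μ₀/4π)·2m₁/r³ along +z.
B₁ = 2(10⁻⁷)(0.00881)/(0.126)³ = 8.808×10⁻⁷ T.
τ = m₂ B₁ sinθ.
τ = (0.00126)(8.808×10⁻⁷)·sin42° = 7.426×10⁻¹⁰ N·m.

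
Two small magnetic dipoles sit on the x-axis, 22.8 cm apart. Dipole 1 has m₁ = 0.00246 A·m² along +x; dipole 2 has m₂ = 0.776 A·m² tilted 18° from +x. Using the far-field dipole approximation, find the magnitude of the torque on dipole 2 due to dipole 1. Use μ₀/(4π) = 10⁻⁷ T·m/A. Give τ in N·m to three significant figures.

τ ≈ 9.95×10⁻⁹ N·m

Dipole B is on the axis of dipole A, so B₁ there is axial: B₁ = (μ₀/4π)·2m₁/r³ along +x.
B₁ = 2(10⁻⁷)(0.00246)/(0.228)³ = 4.151×10⁻⁸ T.
τ = m₂ B₁ sinθ.
τ = (0.776)(4.151×10⁻⁸)·sin18° = 9.954×10⁻⁹ N·m.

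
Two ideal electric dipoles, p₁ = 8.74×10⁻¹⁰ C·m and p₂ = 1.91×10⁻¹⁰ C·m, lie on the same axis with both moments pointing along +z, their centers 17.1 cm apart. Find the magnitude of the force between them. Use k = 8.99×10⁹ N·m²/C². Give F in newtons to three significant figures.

F ≈ 1.05×10⁻⁵ N

On-axis field of dipole 1 at distance r: E = 2kp₁/r³. Force on dipole 2 is F = p₂·dE/dr (gradient along axis).
dE/dr = −6kp₁/r⁴, so |F| = 6kp₁p₂/r⁴ (attractive for aligned moments).
F = 6(8.99×10⁹)(8.74×10⁻¹⁰)(1.91×10⁻¹⁰)/(0.171)⁴ = 1.053×10⁻⁵ N.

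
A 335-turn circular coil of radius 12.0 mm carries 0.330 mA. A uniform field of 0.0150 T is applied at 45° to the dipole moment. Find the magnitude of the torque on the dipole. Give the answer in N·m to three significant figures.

τ ≈ 5.30×10⁻⁷ N·m

m = NIA = NIπa² = 335·(3.30×10⁻⁴)·π·(0.0120)² = 5.001×10⁻⁵ A·m².
Torque on a magnetic dipole: τ = mB sinθ.
τ = (5.001×10⁻⁵)(0.0150)·sin45° = 5.304×10⁻⁷ N·m.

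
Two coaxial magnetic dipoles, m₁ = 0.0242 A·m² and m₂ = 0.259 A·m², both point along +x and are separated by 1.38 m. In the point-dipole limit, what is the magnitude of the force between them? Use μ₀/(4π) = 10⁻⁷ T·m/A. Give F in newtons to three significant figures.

F ≈ 1.04×10⁻⁹ N

On-axis B of dipole 1: B = (μ₀/4π)·2m₁/r³. Force on dipole 2: F = m₂·dB/dr.
dB/dr = −(μ₀/4π)·6m₁/r⁴, so |F| = (μ₀/4π)·6m₁m₂/r⁴.
F = 6(10⁻⁷)(0.0242)(0.259)/(1.38)⁴ = 1.037×10⁻⁹ N.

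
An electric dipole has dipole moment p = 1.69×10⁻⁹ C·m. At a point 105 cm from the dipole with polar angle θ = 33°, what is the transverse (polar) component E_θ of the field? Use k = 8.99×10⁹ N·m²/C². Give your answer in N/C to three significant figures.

For a dipole, E_θ = (kp sinθ)/r³.
kp/r³ = (8.99×10⁹)(1.69×10⁻⁹)/(1.05)³ = 13.12 N/C.
E_θ = 13.12·sin33° = 7.148 N/C.

E_θ ≈ 7.15 N/C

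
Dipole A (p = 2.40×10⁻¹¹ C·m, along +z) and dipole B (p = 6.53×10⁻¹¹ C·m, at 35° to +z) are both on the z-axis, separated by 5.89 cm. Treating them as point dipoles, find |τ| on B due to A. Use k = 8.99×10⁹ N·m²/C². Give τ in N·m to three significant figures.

τ ≈ 7.91×10⁻⁸ N·m

The second dipole sits on the axis of the first, so the field there is axial: E₁ = 2kp₁/r³ along +z.
E₁ = 2(8.99×10⁹)(2.40×10⁻¹¹)/(0.0589)³ = 2112 N/C.
Torque on the second dipole: τ = p₂ E₁ sinθ.
τ = (6.53×10⁻¹¹)(2112)·sin35° = 7.910×10⁻⁸ N·m.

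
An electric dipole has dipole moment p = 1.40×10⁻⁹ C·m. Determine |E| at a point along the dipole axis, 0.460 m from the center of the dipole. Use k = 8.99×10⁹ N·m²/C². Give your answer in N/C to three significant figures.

E ≈ 259 N/C

On the dipole axis E = 2kp/r³.
E = 2·(8.99×10⁹)(1.40×10⁻⁹) / (0.460)³ = 258.6 N/C.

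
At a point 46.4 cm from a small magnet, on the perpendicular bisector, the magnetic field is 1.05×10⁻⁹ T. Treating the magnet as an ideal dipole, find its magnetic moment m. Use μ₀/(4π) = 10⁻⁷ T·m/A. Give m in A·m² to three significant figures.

m ≈ 0.00105 A·m²

In the equatorial plane B = (μ₀/4π)·m/r³, so m = Br³·4π/(μ₀).
m = (1.05×10⁻⁹)·(0.464)³ / (10⁻⁷) = 0.001049 A·m².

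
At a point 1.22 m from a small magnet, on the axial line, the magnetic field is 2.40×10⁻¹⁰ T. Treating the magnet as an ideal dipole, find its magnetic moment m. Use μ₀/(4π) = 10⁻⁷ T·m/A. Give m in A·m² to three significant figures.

m ≈ 0.00218 A·m²

On axis B = (μ₀/4π)·2m/r³, so m = Br³·4π/(μ₀·2).
m = (2.40×10⁻¹⁰)·(1.22)³ / (2·10⁻⁷) = 0.002179 A·m².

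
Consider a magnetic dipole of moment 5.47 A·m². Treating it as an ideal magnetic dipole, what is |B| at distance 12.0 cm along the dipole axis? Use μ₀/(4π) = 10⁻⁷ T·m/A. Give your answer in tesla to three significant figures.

B ≈ 6.33×10⁻⁴ T

On axis B = (μ₀/4π)·2m/r³.
B = 2·(10⁻⁷)·(5.47) / (0.120)³ = 6.331×10⁻⁴ T.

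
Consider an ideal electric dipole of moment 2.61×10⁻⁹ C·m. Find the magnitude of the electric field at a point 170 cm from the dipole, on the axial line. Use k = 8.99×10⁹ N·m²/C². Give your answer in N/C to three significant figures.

On the dipole axis E = 2kp/r³.
E = 2·(8.99×10⁹)(2.61×10⁻⁹) / (1.70)³ = 9.552 N/C.

E ≈ 9.55 N/C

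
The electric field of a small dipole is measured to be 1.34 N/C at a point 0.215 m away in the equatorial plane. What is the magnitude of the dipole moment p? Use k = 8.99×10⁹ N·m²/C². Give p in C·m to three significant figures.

In the equatorial plane E = kp/r³, so p = Er³/(k).
p = (1.34)·(0.215)³ / (8.99×10⁹) = 1.481×10⁻¹² C·m.

p ≈ 1.48×10⁻¹² C·m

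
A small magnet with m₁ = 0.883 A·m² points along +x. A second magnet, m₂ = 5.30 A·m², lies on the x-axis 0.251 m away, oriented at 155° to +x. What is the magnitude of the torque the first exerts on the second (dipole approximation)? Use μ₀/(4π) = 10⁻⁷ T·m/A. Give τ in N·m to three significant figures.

τ ≈ 2.50×10⁻⁵ N·m

Dipole B is on the axis of dipole A, so B₁ there is axial: B₁ = (μ₀/4π)·2m₁/r³ along +x.
B₁ = 2(10⁻⁷)(0.883)/(0.251)³ = 1.117×10⁻⁵ T.
τ = m₂ B₁ sinθ.
τ = (5.30)(1.117×10⁻⁵)·sin155° = 2.501×10⁻⁵ N·m.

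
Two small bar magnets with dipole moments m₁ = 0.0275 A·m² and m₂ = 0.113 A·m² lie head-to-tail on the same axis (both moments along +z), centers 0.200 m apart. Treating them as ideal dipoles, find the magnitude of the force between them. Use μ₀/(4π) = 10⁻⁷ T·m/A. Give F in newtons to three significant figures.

F ≈ 1.17×10⁻⁶ N

On-axis B of dipole 1: B = (μ₀/4π)·2m₁/r³. Force on dipole 2: F = m₂·dB/dr.
dB/dr = −(μ₀/4π)·6m₁/r⁴, so |F| = (μ₀/4π)·6m₁m₂/r⁴.
F = 6(10⁻⁷)(0.0275)(0.113)/(0.200)⁴ = 1.165×10⁻⁶ N.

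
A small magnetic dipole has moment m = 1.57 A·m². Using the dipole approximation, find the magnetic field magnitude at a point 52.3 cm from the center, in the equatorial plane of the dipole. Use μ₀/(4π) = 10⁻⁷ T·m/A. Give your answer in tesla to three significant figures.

B ≈ 1.10×10⁻⁶ T

In the equatorial plane B = (μ₀/4π)·m/r³ (half the axial value).
B = (10⁻⁷)·(1.57) / (0.523)³ = 1.097×10⁻⁶ T.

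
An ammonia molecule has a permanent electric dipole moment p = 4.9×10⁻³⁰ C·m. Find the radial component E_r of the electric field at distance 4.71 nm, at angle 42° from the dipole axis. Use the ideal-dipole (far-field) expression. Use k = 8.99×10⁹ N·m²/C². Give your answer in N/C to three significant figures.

E_r ≈ 6.27×10⁵ N/C

For a dipole, E_r = (2kp cosθ)/r³.
kp/r³ = (8.99×10⁹)(4.90×10⁻³⁰)/(4.71×10⁻⁹)³ = 4.216×10⁵ N/C.
E_r = 2·4.216×10⁵·cos42° = 6.266×10⁵ N/C.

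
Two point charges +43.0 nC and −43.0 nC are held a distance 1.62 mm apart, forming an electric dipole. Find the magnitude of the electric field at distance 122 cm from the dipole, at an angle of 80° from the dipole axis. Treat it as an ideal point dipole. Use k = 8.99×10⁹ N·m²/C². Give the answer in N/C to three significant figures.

Dipole moment p = qd = (4.30×10⁻⁸ C)(0.00162 m) = 6.966×10⁻¹¹ C·m.
At angle θ the dipole field magnitude is E = (kp/r³)·√(1 + 3cos²θ).
kp/r³ = (8.99×10⁹)(6.966×10⁻¹¹) / (1.22)³ = 0.3449 N/C.
√(1 + 3cos²80°) = √(1 + 3·0.0302) = √1.0905 ≈ 1.0443.
E ≈ 0.3449 × 1.044 = 0.3601 N/C.

E ≈ 0.360 N/C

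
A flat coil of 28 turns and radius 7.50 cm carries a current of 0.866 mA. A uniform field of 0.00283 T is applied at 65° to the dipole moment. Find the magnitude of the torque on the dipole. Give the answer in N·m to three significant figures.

m = NIA = NIπa² = 28·(8.66×10⁻⁴)·π·(0.0750)² = 4.285×10⁻⁴ A·m².
Torque on a magnetic dipole: τ = mB sinθ.
τ = (4.285×10⁻⁴)(0.00283)·sin65° = 1.099×10⁻⁶ N·m.

τ ≈ 1.10×10⁻⁶ N·m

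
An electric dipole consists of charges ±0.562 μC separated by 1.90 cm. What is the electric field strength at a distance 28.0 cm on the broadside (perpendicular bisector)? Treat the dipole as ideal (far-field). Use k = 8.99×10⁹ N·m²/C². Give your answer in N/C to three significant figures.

Dipole moment p = qd = (5.62×10⁻⁷ C)(0.0190 m) = 1.068×10⁻⁸ C·m.
In the equatorial plane E = kp/r³.
E = (8.99×10⁹)(1.068×10⁻⁸) / (0.280)³ = 4374 N/C.

E ≈ 4370 N/C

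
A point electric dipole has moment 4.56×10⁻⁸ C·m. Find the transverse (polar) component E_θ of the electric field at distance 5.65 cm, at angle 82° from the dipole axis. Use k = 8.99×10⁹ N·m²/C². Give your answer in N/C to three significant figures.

For a dipole, E_θ = (kp sinθ)/r³.
kp/r³ = (8.99×10⁹)(4.56×10⁻⁸)/(0.0565)³ = 2.273×10⁶ N/C.
E_θ = 2.273×10⁶·sin82° = 2.251×10⁶ N/C.

E_θ ≈ 2.25×10⁶ N/C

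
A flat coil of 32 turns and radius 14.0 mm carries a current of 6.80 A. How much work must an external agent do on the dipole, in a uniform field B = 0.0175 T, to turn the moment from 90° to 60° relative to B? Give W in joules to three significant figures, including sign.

m = NIA = NIπa² = 32·(6.80)·π·(0.0140)² = 0.134 A·m².
W_ext = ΔU = −mB cosθ₂ + mB cosθ₁ = mB(cosθ₁ − cosθ₂).
W = (0.134)(0.0175)·(cos90° − cos60°) = (0.002345)·(-0.5000) = -0.001173 J.

W ≈ -0.00117 J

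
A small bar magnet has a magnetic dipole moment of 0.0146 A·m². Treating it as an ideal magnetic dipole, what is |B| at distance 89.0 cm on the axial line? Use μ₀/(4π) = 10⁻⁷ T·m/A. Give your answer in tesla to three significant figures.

On axis B = (μ₀/4π)·2m/r³.
B = 2·(10⁻⁷)·(0.0146) / (0.890)³ = 4.142×10⁻⁹ T.

B ≈ 4.14×10⁻⁹ T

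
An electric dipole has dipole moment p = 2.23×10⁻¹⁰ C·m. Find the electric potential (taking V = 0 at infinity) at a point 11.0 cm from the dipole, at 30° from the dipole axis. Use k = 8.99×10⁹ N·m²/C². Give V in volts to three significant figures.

V ≈ 143 V

The dipole potential is V = kp cosθ / r².
V = (8.99×10⁹)(2.23×10⁻¹⁰)·cos30° / (0.110)² = 143.5 V.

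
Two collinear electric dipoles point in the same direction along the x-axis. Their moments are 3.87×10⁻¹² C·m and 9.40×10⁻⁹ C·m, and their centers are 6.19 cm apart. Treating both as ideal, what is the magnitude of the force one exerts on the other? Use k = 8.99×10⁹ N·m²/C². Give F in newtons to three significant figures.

On-axis field of dipole 1 at distance r: E = 2kp₁/r³. Force on dipole 2 is F = p₂·dE/dr (gradient along axis).
dE/dr = −6kp₁/r⁴, so |F| = 6kp₁p₂/r⁴ (attractive for aligned moments).
F = 6(8.99×10⁹)(3.87×10⁻¹²)(9.40×10⁻⁹)/(0.0619)⁴ = 1.337×10⁻⁴ N.

F ≈ 1.34×10⁻⁴ N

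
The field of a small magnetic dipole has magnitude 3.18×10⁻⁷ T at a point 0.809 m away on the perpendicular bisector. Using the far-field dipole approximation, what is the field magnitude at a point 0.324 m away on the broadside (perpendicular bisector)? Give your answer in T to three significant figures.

B ≈ 4.95×10⁻⁶ T

Dipole fields scale as 1/r³ in the far field; the geometry is the same at both points.
B₂ = B₁ · (r₁/r₂)³ = 3.18×10⁻⁷ · (0.809/0.324)³.
(r₁/r₂)³ = (2.497)³ = 15.57.
B₂ ≈ 4.950×10⁻⁶ T.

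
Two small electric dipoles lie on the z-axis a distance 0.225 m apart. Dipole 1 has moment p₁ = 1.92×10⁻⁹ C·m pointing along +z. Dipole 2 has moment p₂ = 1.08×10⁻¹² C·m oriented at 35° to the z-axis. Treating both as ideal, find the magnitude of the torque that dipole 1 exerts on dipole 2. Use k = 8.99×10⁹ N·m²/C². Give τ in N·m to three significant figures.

τ ≈ 1.88×10⁻⁹ N·m

The second dipole sits on the axis of the first, so the field there is axial: E₁ = 2kp₁/r³ along +z.
E₁ = 2(8.99×10⁹)(1.92×10⁻⁹)/(0.225)³ = 3031 N/C.
Torque on the second dipole: τ = p₂ E₁ sinθ.
τ = (1.08×10⁻¹²)(3031)·sin35° = 1.877×10⁻⁹ N·m.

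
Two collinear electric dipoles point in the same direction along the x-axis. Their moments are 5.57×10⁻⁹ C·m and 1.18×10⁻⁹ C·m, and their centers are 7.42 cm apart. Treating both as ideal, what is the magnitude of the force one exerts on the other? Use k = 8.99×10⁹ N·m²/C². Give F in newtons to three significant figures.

On-axis field of dipole 1 at distance r: E = 2kp₁/r³. Force on dipole 2 is F = p₂·dE/dr (gradient along axis).
dE/dr = −6kp₁/r⁴, so |F| = 6kp₁p₂/r⁴ (attractive for aligned moments).
F = 6(8.99×10⁹)(5.57×10⁻⁹)(1.18×10⁻⁹)/(0.0742)⁴ = 0.01170 N.

F ≈ 0.0117 N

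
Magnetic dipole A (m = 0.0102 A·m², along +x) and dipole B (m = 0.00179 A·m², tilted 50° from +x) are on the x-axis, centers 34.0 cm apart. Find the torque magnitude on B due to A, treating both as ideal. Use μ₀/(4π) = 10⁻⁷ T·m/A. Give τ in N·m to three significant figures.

Dipole B is on the axis of dipole A, so B₁ there is axial: B₁ = (μ₀/4π)·2m₁/r³ along +x.
B₁ = 2(10⁻⁷)(0.0102)/(0.340)³ = 5.190×10⁻⁸ T.
τ = m₂ B₁ sinθ.
τ = (0.00179)(5.190×10⁻⁸)·sin50° = 7.117×10⁻¹¹ N·m.

τ ≈ 7.12×10⁻¹¹ N·m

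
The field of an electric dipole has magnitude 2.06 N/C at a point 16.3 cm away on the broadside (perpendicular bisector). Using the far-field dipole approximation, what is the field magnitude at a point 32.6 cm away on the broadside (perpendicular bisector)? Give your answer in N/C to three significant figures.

E ≈ 0.258 N/C

Dipole fields scale as 1/r³ in the far field; the geometry is the same at both points.
E₂ = E₁ · (r₁/r₂)³ = 2.06 · (16.3/32.6)³.
(r₁/r₂)³ = (0.5)³ = 0.125.
E₂ ≈ 0.2575 N/C.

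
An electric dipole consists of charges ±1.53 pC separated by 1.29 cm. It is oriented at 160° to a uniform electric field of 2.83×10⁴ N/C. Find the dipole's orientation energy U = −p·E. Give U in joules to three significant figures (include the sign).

Dipole moment p = qd = (1.53×10⁻¹² C)(0.0129 m) = 1.974×10⁻¹⁴ C·m.
U = −p·E = −pE cosθ.
U = −(1.974×10⁻¹⁴)(2.83×10⁴)·cos160° = 5.250×10⁻¹⁰ J.

U ≈ 5.25×10⁻¹⁰ J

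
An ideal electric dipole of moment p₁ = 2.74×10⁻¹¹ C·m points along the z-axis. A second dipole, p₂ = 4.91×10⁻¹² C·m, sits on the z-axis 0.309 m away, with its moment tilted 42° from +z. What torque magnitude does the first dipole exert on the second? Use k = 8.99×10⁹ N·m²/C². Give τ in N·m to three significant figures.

τ ≈ 5.49×10⁻¹¹ N·m

The second dipole sits on the axis of the first, so the field there is axial: E₁ = 2kp₁/r³ along +z.
E₁ = 2(8.99×10⁹)(2.74×10⁻¹¹)/(0.309)³ = 16.70 N/C.
Torque on the second dipole: τ = p₂ E₁ sinθ.
τ = (4.91×10⁻¹²)(16.70)·sin42° = 5.486×10⁻¹¹ N·m.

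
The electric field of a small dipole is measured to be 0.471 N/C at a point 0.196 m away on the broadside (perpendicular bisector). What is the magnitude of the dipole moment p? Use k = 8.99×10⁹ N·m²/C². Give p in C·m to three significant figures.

p ≈ 3.94×10⁻¹³ C·m

In the equatorial plane E = kp/r³, so p = Er³/(k).
p = (0.471)·(0.196)³ / (8.99×10⁹) = 3.945×10⁻¹³ C·m.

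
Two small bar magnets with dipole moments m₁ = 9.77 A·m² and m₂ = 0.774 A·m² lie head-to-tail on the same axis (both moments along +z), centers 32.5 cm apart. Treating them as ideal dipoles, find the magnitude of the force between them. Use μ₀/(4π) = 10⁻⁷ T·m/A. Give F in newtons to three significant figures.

On-axis B of dipole 1: B = (μ₀/4π)·2m₁/r³. Force on dipole 2: F = m₂·dB/dr.
dB/dr = −(μ₀/4π)·6m₁/r⁴, so |F| = (μ₀/4π)·6m₁m₂/r⁴.
F = 6(10⁻⁷)(9.77)(0.774)/(0.325)⁴ = 4.067×10⁻⁴ N.

F ≈ 4.07×10⁻⁴ N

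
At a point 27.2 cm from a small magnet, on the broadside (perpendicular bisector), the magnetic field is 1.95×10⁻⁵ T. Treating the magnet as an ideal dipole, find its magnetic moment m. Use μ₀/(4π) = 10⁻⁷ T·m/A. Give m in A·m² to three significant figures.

In the equatorial plane B = (μ₀/4π)·m/r³, so m = Br³·4π/(μ₀).
m = (1.95×10⁻⁵)·(0.272)³ / (10⁻⁷) = 3.924 A·m².

m ≈ 3.92 A·m²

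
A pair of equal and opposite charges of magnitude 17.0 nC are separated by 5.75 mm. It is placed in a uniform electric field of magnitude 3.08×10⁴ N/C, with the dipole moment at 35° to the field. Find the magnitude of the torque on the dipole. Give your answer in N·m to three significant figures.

Dipole moment p = qd = (1.70×10⁻⁸ C)(0.00575 m) = 9.775×10⁻¹¹ C·m.
Torque on an electric dipole: τ = pE sinθ.
τ = (9.775×10⁻¹¹)(3.08×10⁴)·sin35° = 1.727×10⁻⁶ N·m.

τ ≈ 1.73×10⁻⁶ N·m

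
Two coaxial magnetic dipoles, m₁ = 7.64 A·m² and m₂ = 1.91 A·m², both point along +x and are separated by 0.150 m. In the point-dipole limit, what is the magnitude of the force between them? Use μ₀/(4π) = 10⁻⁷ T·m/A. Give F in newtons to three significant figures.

F ≈ 0.0173 N

On-axis B of dipole 1: B = (μ₀/4π)·2m₁/r³. Force on dipole 2: F = m₂·dB/dr.
dB/dr = −(μ₀/4π)·6m₁/r⁴, so |F| = (μ₀/4π)·6m₁m₂/r⁴.
F = 6(10⁻⁷)(7.64)(1.91)/(0.150)⁴ = 0.01729 N.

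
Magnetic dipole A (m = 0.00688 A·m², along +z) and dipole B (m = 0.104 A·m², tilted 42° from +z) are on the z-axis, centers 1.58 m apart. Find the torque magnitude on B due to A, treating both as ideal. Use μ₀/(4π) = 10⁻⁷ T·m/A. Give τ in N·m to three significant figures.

τ ≈ 2.43×10⁻¹¹ N·m

Dipole B is on the axis of dipole A, so B₁ there is axial: B₁ = (μ₀/4π)·2m₁/r³ along +z.
B₁ = 2(10⁻⁷)(0.00688)/(1.58)³ = 3.489×10⁻¹⁰ T.
τ = m₂ B₁ sinθ.
τ = (0.104)(3.489×10⁻¹⁰)·sin42° = 2.428×10⁻¹¹ N·m.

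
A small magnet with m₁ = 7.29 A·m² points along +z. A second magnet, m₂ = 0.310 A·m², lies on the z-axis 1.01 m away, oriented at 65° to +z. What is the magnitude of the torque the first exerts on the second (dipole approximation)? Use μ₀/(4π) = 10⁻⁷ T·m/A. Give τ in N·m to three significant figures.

τ ≈ 3.98×10⁻⁷ N·m

Dipole B is on the axis of dipole A, so B₁ there is axial: B₁ = (μ₀/4π)·2m₁/r³ along +z.
B₁ = 2(10⁻⁷)(7.29)/(1.01)³ = 1.415×10⁻⁶ T.
τ = m₂ B₁ sinθ.
τ = (0.310)(1.415×10⁻⁶)·sin65° = 3.976×10⁻⁷ N·m.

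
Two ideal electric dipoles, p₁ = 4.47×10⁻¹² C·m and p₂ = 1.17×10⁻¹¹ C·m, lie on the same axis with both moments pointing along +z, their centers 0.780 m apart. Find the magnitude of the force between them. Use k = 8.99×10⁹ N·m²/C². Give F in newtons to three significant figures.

F ≈ 7.62×10⁻¹² N

On-axis field of dipole 1 at distance r: E = 2kp₁/r³. Force on dipole 2 is F = p₂·dE/dr (gradient along axis).
dE/dr = −6kp₁/r⁴, so |F| = 6kp₁p₂/r⁴ (attractive for aligned moments).
F = 6(8.99×10⁹)(4.47×10⁻¹²)(1.17×10⁻¹¹)/(0.780)⁴ = 7.621×10⁻¹² N.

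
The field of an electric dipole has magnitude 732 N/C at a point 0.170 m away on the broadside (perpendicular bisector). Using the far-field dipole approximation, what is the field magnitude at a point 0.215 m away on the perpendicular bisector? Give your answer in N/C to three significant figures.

Dipole fields scale as 1/r³ in the far field; the geometry is the same at both points.
E₂ = E₁ · (r₁/r₂)³ = 732 · (0.170/0.215)³.
(r₁/r₂)³ = (0.7907)³ = 0.4943.
E₂ ≈ 361.9 N/C.

E ≈ 362 N/C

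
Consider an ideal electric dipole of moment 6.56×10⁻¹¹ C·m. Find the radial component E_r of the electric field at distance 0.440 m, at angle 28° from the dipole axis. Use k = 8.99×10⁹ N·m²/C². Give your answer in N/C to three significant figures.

E_r ≈ 12.2 N/C

For a dipole, E_r = (2kp cosθ)/r³.
kp/r³ = (8.99×10⁹)(6.56×10⁻¹¹)/(0.440)³ = 6.923 N/C.
E_r = 2·6.923·cos28° = 12.23 N/C.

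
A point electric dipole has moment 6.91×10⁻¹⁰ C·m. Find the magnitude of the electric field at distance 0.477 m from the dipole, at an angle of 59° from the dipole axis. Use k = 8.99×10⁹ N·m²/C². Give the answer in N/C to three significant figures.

At angle θ the dipole field magnitude is E = (kp/r³)·√(1 + 3cos²θ).
kp/r³ = (8.99×10⁹)(6.91×10⁻¹⁰) / (0.477)³ = 57.24 N/C.
√(1 + 3cos²59°) = √(1 + 3·0.2653) = √1.7958 ≈ 1.3401.
E ≈ 57.24 × 1.340 = 76.70 N/C.

E ≈ 76.7 N/C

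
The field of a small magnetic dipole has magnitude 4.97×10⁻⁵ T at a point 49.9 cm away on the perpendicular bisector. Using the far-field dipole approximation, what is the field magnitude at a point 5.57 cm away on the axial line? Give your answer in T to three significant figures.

B ≈ 0.0715 T

Dipole fields scale as 1/r³ in the far field.
The axial field is twice the equatorial field at the same r, so the geometry factor is 2/1.
B₂ = B₁ · (2/1) · (r₁/r₂)³ = 4.97×10⁻⁵ · 2 · (49.9/5.57)³.
(r₁/r₂)³ = (8.959)³ = 719.
B₂ ≈ 0.07147 T.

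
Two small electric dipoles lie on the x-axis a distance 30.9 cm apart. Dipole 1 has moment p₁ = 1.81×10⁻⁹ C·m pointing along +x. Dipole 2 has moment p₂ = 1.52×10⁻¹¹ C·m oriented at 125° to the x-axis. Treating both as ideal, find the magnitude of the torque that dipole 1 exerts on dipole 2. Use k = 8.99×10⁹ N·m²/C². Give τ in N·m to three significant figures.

The second dipole sits on the axis of the first, so the field there is axial: E₁ = 2kp₁/r³ along +x.
E₁ = 2(8.99×10⁹)(1.81×10⁻⁹)/(0.309)³ = 1103 N/C.
Torque on the second dipole: τ = p₂ E₁ sinθ.
τ = (1.52×10⁻¹¹)(1103)·sin125° = 1.373×10⁻⁸ N·m.

τ ≈ 1.37×10⁻⁸ N·m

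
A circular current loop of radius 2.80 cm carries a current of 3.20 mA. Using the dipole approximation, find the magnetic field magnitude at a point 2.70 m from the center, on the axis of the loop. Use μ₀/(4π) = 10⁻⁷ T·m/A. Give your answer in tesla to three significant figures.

B ≈ 8.01×10⁻¹⁴ T

Magnetic moment m = IA = Iπa² = (0.00320)·π·(0.0280)² = 7.882×10⁻⁶ A·m².
On axis B = (μ₀/4π)·2m/r³.
B = 2·(10⁻⁷)·(7.882×10⁻⁶) / (2.70)³ = 8.009×10⁻¹⁴ T.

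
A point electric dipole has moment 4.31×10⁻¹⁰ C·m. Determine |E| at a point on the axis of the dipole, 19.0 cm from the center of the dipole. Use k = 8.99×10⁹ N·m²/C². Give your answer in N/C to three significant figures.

E ≈ 1130 N/C

On the dipole axis E = 2kp/r³.
E = 2·(8.99×10⁹)(4.31×10⁻¹⁰) / (0.190)³ = 1130 N/C.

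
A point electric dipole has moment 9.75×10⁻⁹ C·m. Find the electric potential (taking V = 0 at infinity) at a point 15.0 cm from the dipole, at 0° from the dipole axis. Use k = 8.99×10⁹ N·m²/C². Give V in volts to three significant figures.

V ≈ 3900 V

The dipole potential is V = kp cosθ / r².
V = (8.99×10⁹)(9.75×10⁻⁹)·cos0° / (0.150)² = 3896 V.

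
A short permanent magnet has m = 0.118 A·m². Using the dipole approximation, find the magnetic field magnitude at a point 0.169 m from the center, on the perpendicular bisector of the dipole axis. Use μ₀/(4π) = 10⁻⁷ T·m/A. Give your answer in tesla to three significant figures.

B ≈ 2.44×10⁻⁶ T

In the equatorial plane B = (μ₀/4π)·m/r³ (half the axial value).
B = (10⁻⁷)·(0.118) / (0.169)³ = 2.445×10⁻⁶ T.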